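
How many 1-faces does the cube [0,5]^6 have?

An n-cube has n·2^(n-1) edges. With n = 6: 6·32 = 192.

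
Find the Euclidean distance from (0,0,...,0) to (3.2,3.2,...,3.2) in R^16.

The space diagonal of an n-cube of side s is s√n. Here 3.2·√16 = 12.8.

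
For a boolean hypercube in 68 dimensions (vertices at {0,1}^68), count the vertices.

Number of vertices = 2^68 = 295147905179352825856.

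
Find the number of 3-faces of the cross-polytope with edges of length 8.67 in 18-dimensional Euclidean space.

An n-cross-polytope has 2^(k+1)·C(n,k+1) k-faces. Here 2^4·C(18,4) = 16·3060 = 48960.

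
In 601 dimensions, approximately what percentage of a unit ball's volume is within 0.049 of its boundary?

1 - (1-0.049)^601 ≈ 1 - 7.7e-14 ≈ (100 - 7.7e-12)%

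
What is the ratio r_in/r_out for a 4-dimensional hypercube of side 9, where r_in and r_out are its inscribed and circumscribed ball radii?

r_in / r_out = (9/2) / (9√4/2) = 1/√4 ≈ 0.5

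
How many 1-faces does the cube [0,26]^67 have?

An n-cube has n·2^(n-1) edges. With n = 67: 67·73786976294838206464 = 4943727411754159833088.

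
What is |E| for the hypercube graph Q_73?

Each of the 2^73 = 9444732965739290427392 vertices has degree 73; total edges = 73·2^73/2 = 344732753249484100599808.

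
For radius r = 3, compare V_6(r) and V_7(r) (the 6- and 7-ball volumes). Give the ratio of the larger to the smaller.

V_6(3) ≈ 3767.26, V_7(3) ≈ 10333.1. The 7-ball is larger by a factor of 2.743.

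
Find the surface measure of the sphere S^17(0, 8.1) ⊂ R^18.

|∂B_18(8.1)| ≈ 4.11248e+15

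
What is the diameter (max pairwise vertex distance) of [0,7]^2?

d = √(7² + 7² + ... + 7²) [2 terms] = √(2·7²) = 7√2 ≈ 9.89949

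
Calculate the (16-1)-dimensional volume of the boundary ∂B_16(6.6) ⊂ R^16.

The surface area of an n-ball is 2π^(n/2) r^(n-1) / Γ(n/2). For n=16, r=6.6: 7.39533e+12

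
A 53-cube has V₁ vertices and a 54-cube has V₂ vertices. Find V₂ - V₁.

V₁ = 2^53 = 9007199254740992. V₂ = 2^54 = 18014398509481984. V₂ - V₁ = 9007199254740992.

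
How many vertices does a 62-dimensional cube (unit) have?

Each vertex is a binary string of length 62, so there are 2^62 = 4611686018427387904.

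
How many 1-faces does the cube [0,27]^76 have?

Each of the 2^76 = 75557863725914323419136 vertices has degree 76; total edges = 76·2^76/2 = 2871198821584744289927168.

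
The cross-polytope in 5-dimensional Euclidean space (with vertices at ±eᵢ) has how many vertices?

The 5-dimensional cross-polytope has 2n = 2·5 = 10 vertices.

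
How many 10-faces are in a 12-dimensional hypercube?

An n-cube has C(n,k)·2^(n-k) k-faces. Here C(12,10)·2^2 = 66·4 = 264.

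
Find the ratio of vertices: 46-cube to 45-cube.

The 46-cube has 2^46 = 70368744177664 vertices. The 45-cube has 2^45 = 35184372088832 vertices. Ratio: 70368744177664/35184372088832 = 2.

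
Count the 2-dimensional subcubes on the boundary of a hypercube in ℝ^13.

An n-cube has C(n,k)·2^(n-k) k-faces. Here C(13,2)·2^11 = 78·2048 = 159744.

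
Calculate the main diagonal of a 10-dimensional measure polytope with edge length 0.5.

The space diagonal of an n-cube of side s is s√n. Here 0.5·√10 ≈ 1.58114.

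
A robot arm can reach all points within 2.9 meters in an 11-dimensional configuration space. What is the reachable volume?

V_11(2.9) = π^(11/2) · (2.9)^11 / Γ(11/2 + 1) ≈ 229870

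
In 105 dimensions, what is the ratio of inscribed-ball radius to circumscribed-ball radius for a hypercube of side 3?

r_in = 3/2 (half the side); r_out = 3√105/2 (half the diagonal). Ratio = 1/√105 ≈ 0.09759.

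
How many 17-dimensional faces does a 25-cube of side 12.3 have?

Choose 17 of 25 axes to span the face (C(25,17) = 1081575 ways), then fix each of the remaining 8 coordinates at one of its two extreme values (2^8 = 256 ways): 1081575·256 = 276883200.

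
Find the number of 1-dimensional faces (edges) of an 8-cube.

Each of the 2^8 = 256 vertices has degree 8; total edges = 8·2^8/2 = 1024.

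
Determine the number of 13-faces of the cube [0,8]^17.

An n-cube has C(n,k)·2^(n-k) k-faces. Here C(17,13)·2^4 = 2380·16 = 38080.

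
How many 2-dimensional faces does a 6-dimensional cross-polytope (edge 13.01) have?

Number of 2-faces = 2^(2+1) · C(6,2+1) = 8 · 20 = 160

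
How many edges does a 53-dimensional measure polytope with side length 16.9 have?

The 53-cube has n·2^(n-1) = 53·2^52 = 53·4503599627370496 = 238690780250636288 edges.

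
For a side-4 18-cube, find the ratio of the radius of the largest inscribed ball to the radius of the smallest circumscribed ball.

r_in = 4/2 (half the side); r_out = 4√18/2 (half the diagonal). Ratio = 1/√18 ≈ 0.235702.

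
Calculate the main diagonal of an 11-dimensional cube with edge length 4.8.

||(4.8,4.8,...,4.8)|| = √(11)·4.8 ≈ 15.9198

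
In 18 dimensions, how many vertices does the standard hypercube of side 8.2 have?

Number of vertices = 2^18 = 262144.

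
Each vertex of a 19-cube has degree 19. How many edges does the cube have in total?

Number of 1-faces = C(19,1)·2^(19-1) = 19·262144 = 4980736.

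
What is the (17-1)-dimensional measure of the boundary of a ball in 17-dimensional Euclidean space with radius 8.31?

|∂B_17(8.31)| ≈ 1.23944e+15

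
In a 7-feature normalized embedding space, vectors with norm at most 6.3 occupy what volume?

V_7(6.3) = π^(7/2) · (6.3)^7 / Γ(7/2 + 1) ≈ 1.86108e+06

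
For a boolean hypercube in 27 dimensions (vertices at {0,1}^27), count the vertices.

An n-cube has 2^n vertices; for n = 27 that is 2^27 = 134217728.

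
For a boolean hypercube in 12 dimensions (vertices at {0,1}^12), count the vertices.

Each vertex is a binary string of length 12, so there are 2^12 = 4096.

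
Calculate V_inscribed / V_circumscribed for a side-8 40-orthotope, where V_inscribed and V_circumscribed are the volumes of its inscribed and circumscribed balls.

V_in/V_out = n^(-n/2) = 40^(-40/2) ≈ 9.09495e-33.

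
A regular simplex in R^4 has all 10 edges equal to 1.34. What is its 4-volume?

Volume = 1.34^4 · √(5/2^4) / 4! ≈ 0.0750988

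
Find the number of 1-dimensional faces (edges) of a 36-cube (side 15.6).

Number of 1-faces = C(36,1)·2^(36-1) = 36·34359738368 = 1236950581248.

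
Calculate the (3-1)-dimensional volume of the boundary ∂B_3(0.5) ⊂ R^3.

|∂B_3(0.5)| = 4πr² = 4π·(0.5)² ≈ 3.14159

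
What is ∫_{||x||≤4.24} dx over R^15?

Volume = π^{15/2}·(4.24)^15/Γ(17/2) ≈ 9.81562e+08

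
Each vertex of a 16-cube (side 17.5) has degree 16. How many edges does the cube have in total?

The 16-cube has n·2^(n-1) = 16·2^15 = 16·32768 = 524288 edges.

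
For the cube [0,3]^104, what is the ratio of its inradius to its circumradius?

Ratio = (s/2)/(s√104/2) = 104^(-1/2) ≈ 0.0980581.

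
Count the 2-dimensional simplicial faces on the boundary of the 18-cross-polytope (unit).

f_2(18-orthoplex) = 2^3 · (18 choose 3) = 6528.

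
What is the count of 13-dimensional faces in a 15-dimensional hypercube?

Number of 13-faces = C(15,13) · 2^(15-13) = 105 · 4 = 420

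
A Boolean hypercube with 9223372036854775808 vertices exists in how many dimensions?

2^n = 9223372036854775808 ⇒ n = log_2(9223372036854775808) = 63.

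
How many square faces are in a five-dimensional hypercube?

An n-cube has C(n,k)·2^(n-k) k-faces. Here C(5,2)·2^3 = 10·8 = 80.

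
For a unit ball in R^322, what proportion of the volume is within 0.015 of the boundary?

Shell fraction = 1 - (1-0.015)^322 ≈ 0.9923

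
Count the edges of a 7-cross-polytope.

f_1(7-orthoplex) = 2^2 · (7 choose 2) = 84.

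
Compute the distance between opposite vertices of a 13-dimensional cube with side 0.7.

Diagonal = √13 · 0.7 ≈ 2.52389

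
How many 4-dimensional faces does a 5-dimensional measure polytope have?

Number of 4-faces = C(5,4) · 2^(5-4) = 5 · 2 = 10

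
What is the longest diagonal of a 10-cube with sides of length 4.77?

The space diagonal of an n-cube of side s is s√n. Here 4.77·√10 ≈ 15.0841.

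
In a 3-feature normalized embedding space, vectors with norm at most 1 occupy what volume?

The n-ball volume is π^(n/2)·r^n/Γ(n/2+1). With n=3, r=1: V = 4·π/3 ≈ 4.18879.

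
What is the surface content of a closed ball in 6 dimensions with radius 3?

S = n·V_n(r)/r = 6·V_6(3)/3 (volume-to-surface relation), giving 243·π^3 ≈ 7534.53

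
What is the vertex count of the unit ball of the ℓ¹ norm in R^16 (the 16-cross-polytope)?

An n-cross-polytope has 2n vertices; here n = 16, giving 32.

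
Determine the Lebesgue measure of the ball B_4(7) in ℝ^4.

The n-ball volume is π^(n/2)·r^n/Γ(n/2+1). With n=4, r=7: V = 2401·π^2/2 ≈ 11848.5.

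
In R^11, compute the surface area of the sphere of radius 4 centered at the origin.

S = n·V_n(r)/r = 11·V_11(4)/4 (volume-to-surface relation), giving 67108864·π^5/945 ≈ 2.17319e+07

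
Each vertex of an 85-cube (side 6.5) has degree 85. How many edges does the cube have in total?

Each of the 2^85 = 38685626227668133590597632 vertices has degree 85; total edges = 85·2^85/2 = 1644139114675895677600399360.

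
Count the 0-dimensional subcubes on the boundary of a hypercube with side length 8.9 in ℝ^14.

An n-cube has C(n,k)·2^(n-k) k-faces. Here C(14,0)·2^14 = 1·16384 = 16384.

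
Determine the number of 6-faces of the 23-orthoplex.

An n-cross-polytope has 2^(k+1)·C(n,k+1) k-faces. Here 2^7·C(23,7) = 128·245157 = 31380096.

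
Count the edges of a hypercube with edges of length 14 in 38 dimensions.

The 38-cube has n·2^(n-1) = 38·2^37 = 38·137438953472 = 5222680231936 edges.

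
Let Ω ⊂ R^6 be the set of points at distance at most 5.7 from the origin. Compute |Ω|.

Volume = π^{6/2}·(5.7)^6/Γ(4) ≈ 177234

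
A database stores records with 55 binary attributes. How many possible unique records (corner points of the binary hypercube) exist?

An n-cube has 2^n vertices; for n = 55 that is 2^55 = 36028797018963968.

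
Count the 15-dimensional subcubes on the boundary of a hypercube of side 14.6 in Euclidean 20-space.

An n-cube has C(n,k)·2^(n-k) k-faces. Here C(20,15)·2^5 = 15504·32 = 496128.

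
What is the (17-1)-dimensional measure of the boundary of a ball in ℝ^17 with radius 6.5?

|∂B_17(6.5)| = 51185893014090757·π^8/19958400 ≈ 2.43346e+13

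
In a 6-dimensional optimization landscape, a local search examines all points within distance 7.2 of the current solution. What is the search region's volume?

The n-ball volume is π^(n/2)·r^n/Γ(n/2+1). With n=6, r=7.2: V ≈ 719935.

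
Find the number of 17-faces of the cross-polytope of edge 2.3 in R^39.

An n-cross-polytope has 2^(k+1)·C(n,k+1) k-faces. Here 2^18·C(39,18) = 262144·62359143990 = 16347075442114560.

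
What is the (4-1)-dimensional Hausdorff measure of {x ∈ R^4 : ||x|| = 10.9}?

S = n·V_n(r)/r = 4·V_4(10.9)/10.9 (volume-to-surface relation), giving 25562.8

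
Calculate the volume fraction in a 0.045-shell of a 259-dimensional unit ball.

V(inner)/V(outer) = ((1-0.045)/1)^259 ≈ 6.62e-06, so the shell fraction is 0.999993.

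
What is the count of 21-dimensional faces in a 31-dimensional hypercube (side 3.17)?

An n-cube has C(n,k)·2^(n-k) k-faces. Here C(31,21)·2^10 = 44352165·1024 = 45416616960.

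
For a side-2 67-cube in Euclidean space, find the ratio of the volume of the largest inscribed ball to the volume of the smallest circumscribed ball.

V_in / V_out = (r_in/r_out)^67 = (1/√67)^67 = 67^(-67/2) ≈ 6.70647e-62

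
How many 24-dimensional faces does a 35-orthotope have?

Number of 24-faces = C(35,24) · 2^(35-24) = 417225900 · 2048 = 854478643200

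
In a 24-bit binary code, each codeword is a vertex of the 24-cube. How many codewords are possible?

Number of vertices = 2^24 = 16777216.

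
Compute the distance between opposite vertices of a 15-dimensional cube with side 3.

||(3,3,...,3)|| = √(15)·3 ≈ 11.619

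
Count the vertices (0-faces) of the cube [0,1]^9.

An n-cube has 2^n vertices; for n = 9 that is 2^9 = 512.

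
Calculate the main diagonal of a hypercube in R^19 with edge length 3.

d = √(3² + 3² + ... + 3²) [19 terms] = √(19·3²) = 3√19 ≈ 13.0767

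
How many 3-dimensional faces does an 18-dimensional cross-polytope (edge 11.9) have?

Each 3-face is the convex hull of 4 vertices, one chosen as ±e_i from each of 4 distinct axes: 2^4·C(18,4) = 48960.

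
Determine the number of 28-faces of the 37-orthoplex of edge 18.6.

An n-cross-polytope has 2^(k+1)·C(n,k+1) k-faces. Here 2^29·C(37,29) = 536870912·38608020 = 20727522907914240.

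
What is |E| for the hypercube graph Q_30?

Each of the 2^30 = 1073741824 vertices has degree 30; total edges = 30·2^30/2 = 16106127360.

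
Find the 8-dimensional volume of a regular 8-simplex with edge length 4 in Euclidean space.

Volume = 4^8 · √(9/2^8) / 8! ≈ 0.304762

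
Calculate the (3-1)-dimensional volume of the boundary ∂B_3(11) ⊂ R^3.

S_3(11) = 2·π^(3/2)·(11)^2 / Γ(3/2) = 4πr² = 4π·(11)² ≈ 1520.53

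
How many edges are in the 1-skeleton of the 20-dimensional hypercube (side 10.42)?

The 20-cube has n·2^(n-1) = 20·2^19 = 20·524288 = 10485760 edges.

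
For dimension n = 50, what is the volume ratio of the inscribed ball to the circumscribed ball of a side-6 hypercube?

V_in / V_out = (r_in/r_out)^50 = (1/√50)^50 = 50^(-50/2) ≈ 3.35544e-43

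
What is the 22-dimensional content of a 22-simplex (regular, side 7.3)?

V_22 = √(23) · 7.3^22 / (22! · 2^(22/2)) ≈ 2.05055e-05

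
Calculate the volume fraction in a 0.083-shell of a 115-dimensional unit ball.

V(inner)/V(outer) = ((1-0.083)/1)^115 ≈ 4.704e-05, so the shell fraction is 0.999953.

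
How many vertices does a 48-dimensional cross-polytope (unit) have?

The 48-dimensional cross-polytope has 2n = 2·48 = 96 vertices.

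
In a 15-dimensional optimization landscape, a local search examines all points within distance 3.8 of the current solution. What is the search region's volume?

V_15(3.8) = π^(15/2) · (3.8)^15 / Γ(15/2 + 1) ≈ 1.89751e+08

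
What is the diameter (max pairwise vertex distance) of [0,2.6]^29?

d = √(2.6² + 2.6² + ... + 2.6²) [29 terms] = √(29·2.6²) = 2.6√29 ≈ 14.0014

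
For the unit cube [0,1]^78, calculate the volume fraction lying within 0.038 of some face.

The inner cube has side 1-2·0.038 = 0.924 and volume (0.924)^78 ≈ 0.002101, so the shell holds 0.997899 of the volume.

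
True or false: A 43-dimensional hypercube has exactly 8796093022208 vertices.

True. The 43-cube has 2^43 = 8796093022208 vertices.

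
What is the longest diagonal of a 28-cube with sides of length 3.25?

The space diagonal of an n-cube of side s is s√n. Here 3.25·√28 ≈ 17.1974.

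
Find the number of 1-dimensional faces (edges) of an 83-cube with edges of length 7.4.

Each of the 2^83 = 9671406556917033397649408 vertices has degree 83; total edges = 83·2^83/2 = 401363372112056886002450432.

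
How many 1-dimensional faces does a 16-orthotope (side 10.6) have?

Number of 1-faces = C(16,1) · 2^(16-1) = 16 · 32768 = 524288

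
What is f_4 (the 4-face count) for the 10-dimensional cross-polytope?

f_4(10-orthoplex) = 2^5 · (10 choose 5) = 8064.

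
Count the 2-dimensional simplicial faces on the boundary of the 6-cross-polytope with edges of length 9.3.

Number of 2-faces = 2^(2+1) · C(6,2+1) = 8 · 20 = 160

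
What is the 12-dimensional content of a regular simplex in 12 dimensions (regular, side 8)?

V = (8^12 / 12!) · √((12+1) / 2^12) ≈ 8.08229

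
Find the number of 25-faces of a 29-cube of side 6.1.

f_25(29-cube) = (29 choose 25) · 2^4 = 380016.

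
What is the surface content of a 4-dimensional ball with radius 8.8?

|∂B_4(8.8)| ≈ 13451.7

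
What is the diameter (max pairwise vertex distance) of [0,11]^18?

||(11,11,...,11)|| = √(18)·11 ≈ 46.669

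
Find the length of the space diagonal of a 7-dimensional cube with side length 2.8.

The space diagonal of an n-cube of side s is s√n. Here 2.8·√7 ≈ 7.4081.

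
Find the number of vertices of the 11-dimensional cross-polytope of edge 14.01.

Number of vertices = 2n = 22.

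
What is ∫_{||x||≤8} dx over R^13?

The n-ball volume is π^(n/2)·r^n/Γ(n/2+1). With n=13, r=8: V = 70368744177664·π^6/135135 ≈ 5.00623e+11.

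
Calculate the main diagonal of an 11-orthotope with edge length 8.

d = √(8² + 8² + ... + 8²) [11 terms] = √(11·8²) = 8√11 ≈ 26.533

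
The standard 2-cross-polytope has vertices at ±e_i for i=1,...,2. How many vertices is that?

Number of vertices = 2n = 4.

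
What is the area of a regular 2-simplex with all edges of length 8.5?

Area = (√3/4) · 8.5² = 31.2852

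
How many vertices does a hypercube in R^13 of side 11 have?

An n-cube has 2^n vertices; for n = 13 that is 2^13 = 8192.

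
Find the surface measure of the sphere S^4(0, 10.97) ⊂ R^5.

S_5(10.97) = 2·π^(5/2)·(10.97)^4 / Γ(5/2) ≈ 381149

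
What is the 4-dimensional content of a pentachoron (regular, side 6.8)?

Volume = 6.8^4 · √(5/2^4) / 4! ≈ 49.8023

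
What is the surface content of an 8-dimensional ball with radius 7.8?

S = n·V_n(r)/r = 8·V_8(7.8)/7.8 (volume-to-surface relation), giving 5.70349e+07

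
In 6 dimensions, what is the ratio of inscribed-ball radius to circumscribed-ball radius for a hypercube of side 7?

r_in = 7/2 (half the side); r_out = 7√6/2 (half the diagonal). Ratio = 1/√6 ≈ 0.408248.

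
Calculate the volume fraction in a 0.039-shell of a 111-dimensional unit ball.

Shell fraction = 1 - (1-0.039)^111 ≈ 0.987914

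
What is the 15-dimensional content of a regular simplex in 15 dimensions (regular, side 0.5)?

For a regular n-simplex with edge a, V = (a^n / n!)·√((n+1)/2^n). With a=0.5, n=15: V ≈ 5.15686e-19.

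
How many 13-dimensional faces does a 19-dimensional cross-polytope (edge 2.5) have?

f_13(19-orthoplex) = 2^14 · (19 choose 14) = 190513152.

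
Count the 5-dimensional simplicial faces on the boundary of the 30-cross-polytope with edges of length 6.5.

Number of 5-faces = 2^(5+1) · C(30,5+1) = 64 · 593775 = 38001600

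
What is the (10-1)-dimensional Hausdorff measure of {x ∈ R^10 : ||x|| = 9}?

The surface area of an n-ball is 2π^(n/2) r^(n-1) / Γ(n/2). For n=10, r=9: 129140163·π^5/4 ≈ 9.87986e+09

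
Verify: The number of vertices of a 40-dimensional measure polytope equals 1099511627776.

True. The 40-cube has 2^40 = 1099511627776 vertices.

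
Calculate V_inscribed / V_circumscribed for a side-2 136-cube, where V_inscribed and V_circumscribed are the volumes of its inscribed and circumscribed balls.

Volume scales as r^n, and r_in/r_out = 1/√136, giving (1/√136)^136 ≈ 8.30528e-146.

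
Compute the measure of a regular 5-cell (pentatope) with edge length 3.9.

V_4 = √(5) · 3.9^4 / (4! · 2^(4/2)) ≈ 5.38855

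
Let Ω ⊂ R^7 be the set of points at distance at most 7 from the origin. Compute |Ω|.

Volume = π^{7/2}·(7)^7/Γ(9/2) = 1882384·π^3/15 ≈ 3.89105e+06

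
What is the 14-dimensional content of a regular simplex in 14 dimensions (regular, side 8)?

V = (8^14 / 14!) · √((14+1) / 2^14) ≈ 1.52647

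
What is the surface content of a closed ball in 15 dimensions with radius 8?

The surface area of an n-ball is 2π^(n/2) r^(n-1) / Γ(n/2). For n=15, r=8: 1125899906842624·π^7/135135 ≈ 2.51641e+13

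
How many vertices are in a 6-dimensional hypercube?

Choose 0 of 6 axes to span the face (C(6,0) = 1 way), then fix each of the remaining 6 coordinates at one of its two extreme values (2^6 = 64 ways): 1·64 = 64.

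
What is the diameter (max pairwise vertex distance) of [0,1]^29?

d = √(1² + 1² + ... + 1²) [29 terms] = √(29·1²) = 1√29 ≈ 5.38516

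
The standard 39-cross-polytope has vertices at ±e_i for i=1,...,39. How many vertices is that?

Number of vertices = 2n = 78.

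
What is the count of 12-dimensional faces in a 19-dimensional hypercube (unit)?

An n-cube has C(n,k)·2^(n-k) k-faces. Here C(19,12)·2^7 = 50388·128 = 6449664.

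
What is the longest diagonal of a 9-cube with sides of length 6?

d = √(6² + 6² + ... + 6²) [9 terms] = √(9·6²) = 6√9 = 18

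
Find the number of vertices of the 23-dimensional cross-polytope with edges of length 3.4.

Number of vertices = 2n = 46.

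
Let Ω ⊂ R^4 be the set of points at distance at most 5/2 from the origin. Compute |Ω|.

Volume = π^{4/2}·(5/2)^4/Γ(3) = 625·π^2/32 ≈ 192.766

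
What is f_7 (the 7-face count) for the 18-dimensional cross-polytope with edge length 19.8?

Each 7-face is the convex hull of 8 vertices, one chosen as ±e_i from each of 8 distinct axes: 2^8·C(18,8) = 11202048.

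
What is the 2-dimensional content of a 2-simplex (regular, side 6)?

Area = (√3/4) · 6² = 15.5885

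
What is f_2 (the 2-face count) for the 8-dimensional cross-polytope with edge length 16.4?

f_2(8-orthoplex) = 2^3 · (8 choose 3) = 448.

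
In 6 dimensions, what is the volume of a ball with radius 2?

Volume = π^{6/2}·(2)^6/Γ(4) = 32·π^3/3 ≈ 330.734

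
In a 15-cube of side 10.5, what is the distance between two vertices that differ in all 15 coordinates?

Diagonal = √15 · 10.5 ≈ 40.6663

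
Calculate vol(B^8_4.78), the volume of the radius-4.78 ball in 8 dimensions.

Volume = π^{8/2}·(4.78)^8/Γ(5) ≈ 1.10614e+06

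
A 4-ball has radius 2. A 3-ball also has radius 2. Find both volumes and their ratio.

V_4(2) ≈ 78.9568. V_3(2) ≈ 33.5103. Ratio V_4/V_3 ≈ 2.356.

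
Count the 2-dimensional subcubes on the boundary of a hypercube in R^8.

f_2(8-cube) = (8 choose 2) · 2^6 = 1792.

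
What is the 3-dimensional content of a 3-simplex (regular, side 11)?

Volume = (√2/12) · 11³ = 156.86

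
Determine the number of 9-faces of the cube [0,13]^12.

Choose 9 of 12 axes to span the face (C(12,9) = 220 ways), then fix each of the remaining 3 coordinates at one of its two extreme values (2^3 = 8 ways): 220·8 = 1760.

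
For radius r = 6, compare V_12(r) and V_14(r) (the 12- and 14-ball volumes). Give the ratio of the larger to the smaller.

V_12(6) ≈ 2.90658e+09, V_14(6) ≈ 4.69609e+10. The 14-ball is larger by a factor of 16.16.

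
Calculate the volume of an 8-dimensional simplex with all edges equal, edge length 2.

For a regular n-simplex with edge a, V = (a^n / n!)·√((n+1)/2^n). With a=2, n=8: V ≈ 0.00119048.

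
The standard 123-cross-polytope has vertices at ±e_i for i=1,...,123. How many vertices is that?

An n-cross-polytope has 2n vertices; here n = 123, giving 246.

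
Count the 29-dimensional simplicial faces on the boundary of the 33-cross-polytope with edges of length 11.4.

f_29(33-orthoplex) = 2^30 · (33 choose 30) = 5858335391744.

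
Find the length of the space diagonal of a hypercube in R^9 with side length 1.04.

||(1.04,1.04,...,1.04)|| = √(9)·1.04 = 3.12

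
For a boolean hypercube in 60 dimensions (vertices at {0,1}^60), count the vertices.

Each vertex is a binary string of length 60, so there are 2^60 = 1152921504606846976.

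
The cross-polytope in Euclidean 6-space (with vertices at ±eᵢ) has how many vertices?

Number of vertices = 2n = 12.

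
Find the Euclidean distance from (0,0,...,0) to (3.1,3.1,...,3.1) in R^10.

||(3.1,3.1,...,3.1)|| = √(10)·3.1 ≈ 9.80306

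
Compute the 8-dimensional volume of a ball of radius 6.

V_8(6) = π^(8/2) · (6)^8 / Γ(8/2 + 1) = 69984·π^4 ≈ 6.81708e+06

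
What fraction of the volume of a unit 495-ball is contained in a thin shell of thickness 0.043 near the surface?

Shell fraction = 1 - (1-0.043)^495 ≈ 1 - 3.56e-10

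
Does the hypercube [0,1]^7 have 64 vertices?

False. The 7-cube has 2^7 = 128 vertices.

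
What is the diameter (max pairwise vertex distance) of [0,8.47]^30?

||(8.47,8.47,...,8.47)|| = √(30)·8.47 ≈ 46.3921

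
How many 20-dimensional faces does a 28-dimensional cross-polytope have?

f_20(28-orthoplex) = 2^21 · (28 choose 21) = 2483111854080.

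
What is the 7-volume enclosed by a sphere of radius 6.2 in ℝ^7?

Volume = π^{7/2}·(6.2)^7/Γ(9/2) ≈ 1.66388e+06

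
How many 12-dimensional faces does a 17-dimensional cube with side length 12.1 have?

Number of 12-faces = C(17,12) · 2^(17-12) = 6188 · 32 = 198016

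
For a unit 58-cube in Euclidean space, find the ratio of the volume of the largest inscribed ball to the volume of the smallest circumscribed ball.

The radii are 1/2 and 1√58/2, so the volume ratio is (1/√58)^58 = 58^{-58/2} ≈ 7.25418e-52.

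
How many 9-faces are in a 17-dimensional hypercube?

Number of 9-faces = C(17,9) · 2^(17-9) = 24310 · 256 = 6223360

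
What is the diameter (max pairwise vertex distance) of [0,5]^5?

d = √(5² + 5² + ... + 5²) [5 terms] = √(5·5²) = 5√5 ≈ 11.1803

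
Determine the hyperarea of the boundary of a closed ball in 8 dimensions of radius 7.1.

S_8(7.1) = 2·π^(8/2)·(7.1)^7 / Γ(8/2) ≈ 2.95316e+07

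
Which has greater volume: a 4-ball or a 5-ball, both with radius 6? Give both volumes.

V_4(6) ≈ 6395.5. V_5(6) ≈ 40931.2. The 5-ball is larger.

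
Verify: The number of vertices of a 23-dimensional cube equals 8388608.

True. The 23-cube has 2^23 = 8388608 vertices.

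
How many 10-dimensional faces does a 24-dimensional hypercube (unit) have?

Choose 10 of 24 axes to span the face (C(24,10) = 1961256 ways), then fix each of the remaining 14 coordinates at one of its two extreme values (2^14 = 16384 ways): 1961256·16384 = 32133218304.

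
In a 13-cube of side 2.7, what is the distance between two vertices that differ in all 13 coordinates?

The space diagonal of an n-cube of side s is s√n. Here 2.7·√13 ≈ 9.73499.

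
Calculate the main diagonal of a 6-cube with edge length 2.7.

Diagonal = √6 · 2.7 ≈ 6.61362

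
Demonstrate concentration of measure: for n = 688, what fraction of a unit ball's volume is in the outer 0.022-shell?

1 - (1-0.022)^688 ≈ 0.9999997745 ≈ 99.999977%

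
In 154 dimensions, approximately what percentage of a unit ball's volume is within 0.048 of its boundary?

1 - (1-0.048)^154 ≈ 0.999487 ≈ 99.95%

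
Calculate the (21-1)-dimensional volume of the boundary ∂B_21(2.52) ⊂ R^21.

S = n·V_n(r)/r = 21·V_21(2.52)/2.52 (volume-to-surface relation), giving 3.12448e+07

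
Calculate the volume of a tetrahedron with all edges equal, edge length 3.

Volume = (√2/12) · 3³ = 3.18198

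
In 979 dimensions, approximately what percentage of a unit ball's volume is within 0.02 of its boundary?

1 - (1-0.02)^979 ≈ 0.9999999974 ≈ (100 - 2.57e-07)%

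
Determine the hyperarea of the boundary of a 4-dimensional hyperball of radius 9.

S = n·V_n(r)/r = 4·V_4(9)/9 (volume-to-surface relation), giving 1458·π^2 ≈ 14389.9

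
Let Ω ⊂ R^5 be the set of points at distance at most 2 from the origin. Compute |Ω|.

V_5(2) = π^(5/2) · (2)^5 / Γ(5/2 + 1) = 256·π^2/15 ≈ 168.441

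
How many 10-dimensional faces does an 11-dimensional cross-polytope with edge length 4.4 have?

An n-cross-polytope has 2^(k+1)·C(n,k+1) k-faces. Here 2^11·C(11,11) = 2048·1 = 2048.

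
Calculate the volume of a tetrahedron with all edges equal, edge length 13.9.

Volume = (√2/12) · 13.9³ = 316.503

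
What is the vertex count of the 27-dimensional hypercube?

The 27-cube has 2^27 = 134217728 vertices.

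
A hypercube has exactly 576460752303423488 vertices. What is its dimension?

The n-cube has 2^n vertices, and 576460752303423488 = 2^59, so n = 59.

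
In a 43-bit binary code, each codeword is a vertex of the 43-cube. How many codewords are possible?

Each vertex is a binary string of length 43, so there are 2^43 = 8796093022208.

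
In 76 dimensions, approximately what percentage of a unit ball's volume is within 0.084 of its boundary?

1 - (1-0.084)^76 ≈ 0.998729 ≈ 99.87%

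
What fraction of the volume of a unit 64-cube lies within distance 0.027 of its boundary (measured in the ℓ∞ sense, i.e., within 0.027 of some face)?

1 - (1 - 2·0.027)^64 = 1 - 0.946^64 ≈ 0.971356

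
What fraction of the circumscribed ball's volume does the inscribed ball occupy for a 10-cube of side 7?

V_in/V_out = n^(-n/2) = 10^(-10/2) ≈ 1e-05.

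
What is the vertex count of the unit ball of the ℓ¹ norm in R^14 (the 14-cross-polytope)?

Number of vertices = 2n = 28.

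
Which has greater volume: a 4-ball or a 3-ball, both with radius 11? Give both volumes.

V_4(11) ≈ 72250.4. V_3(11) ≈ 5575.28. The 4-ball is larger.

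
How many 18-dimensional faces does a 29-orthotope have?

An n-cube has C(n,k)·2^(n-k) k-faces. Here C(29,18)·2^11 = 34597290·2048 = 70855249920.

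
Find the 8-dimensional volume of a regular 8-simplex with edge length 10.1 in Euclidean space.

For a regular n-simplex with edge a, V = (a^n / n!)·√((n+1)/2^n). With a=10.1, n=8: V ≈ 503.561.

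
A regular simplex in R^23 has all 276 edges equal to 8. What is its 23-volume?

V_23 = √(24) · 8^23 / (23! · 2^(23/2)) ≈ 3.86221e-05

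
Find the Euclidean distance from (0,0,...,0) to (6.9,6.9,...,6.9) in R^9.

The space diagonal of an n-cube of side s is s√n. Here 6.9·√9 = 20.7.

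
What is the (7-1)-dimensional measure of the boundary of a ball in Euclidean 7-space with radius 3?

The surface area of an n-ball is 2π^(n/2) r^(n-1) / Γ(n/2). For n=7, r=3: 3888·π^3/5 ≈ 24110.5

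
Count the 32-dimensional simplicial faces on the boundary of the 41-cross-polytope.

f_32(41-orthoplex) = 2^33 · (41 choose 33) = 820753174930391040.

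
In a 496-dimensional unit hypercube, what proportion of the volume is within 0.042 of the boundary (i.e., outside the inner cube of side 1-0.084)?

1 - (1 - 2·0.042)^496 = 1 - 0.916^496 ≈ 1 - 1.259e-19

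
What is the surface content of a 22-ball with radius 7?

The surface area of an n-ball is 2π^(n/2) r^(n-1) / Γ(n/2). For n=22, r=7: 79792266297612001·π^11/259200 ≈ 9.05679e+16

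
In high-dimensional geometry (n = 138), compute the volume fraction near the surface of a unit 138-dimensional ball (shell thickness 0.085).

1 - (1-0.085)^138 ≈ 0.9999952564 ≈ 99.999526%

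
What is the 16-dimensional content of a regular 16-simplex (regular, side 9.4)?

V_16 = √(17) · 9.4^16 / (16! · 2^(16/2)) ≈ 2.86029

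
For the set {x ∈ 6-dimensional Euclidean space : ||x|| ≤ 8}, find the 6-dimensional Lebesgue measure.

Volume = π^{6/2}·(8)^6/Γ(4) = 131072·π^3/3 ≈ 1.35468e+06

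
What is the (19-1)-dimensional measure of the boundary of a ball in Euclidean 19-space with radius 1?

The surface area of an n-ball is 2π^(n/2) r^(n-1) / Γ(n/2). For n=19, r=1: 1024·π^9/34459425 ≈ 0.88581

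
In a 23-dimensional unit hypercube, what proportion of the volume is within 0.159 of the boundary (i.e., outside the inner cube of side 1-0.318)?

Shell fraction = 1 - (1-0.318)^23 ≈ 0.99985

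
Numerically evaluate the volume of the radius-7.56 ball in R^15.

The n-ball volume is π^(n/2)·r^n/Γ(n/2+1). With n=15, r=7.56: V ≈ 5.74456e+12.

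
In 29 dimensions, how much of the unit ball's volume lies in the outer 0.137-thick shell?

V(inner)/V(outer) = ((1-0.137)/1)^29 ≈ 0.01394, so the shell fraction is 0.986058.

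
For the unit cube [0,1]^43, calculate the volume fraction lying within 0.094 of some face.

Shell fraction = 1 - (1-0.188)^43 ≈ 0.999871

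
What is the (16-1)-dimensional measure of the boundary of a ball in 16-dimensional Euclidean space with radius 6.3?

The surface area of an n-ball is 2π^(n/2) r^(n-1) / Γ(n/2). For n=16, r=6.3: 3.6805e+12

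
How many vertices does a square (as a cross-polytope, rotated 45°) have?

The 2-dimensional cross-polytope has 2n = 2·2 = 4 vertices.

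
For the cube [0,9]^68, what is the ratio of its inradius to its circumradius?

For an n-cube of any side s, the inradius is s/2 and the circumradius is s√n/2, so the ratio is 1/√68 ≈ 0.121268.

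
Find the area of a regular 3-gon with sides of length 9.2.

Area = (√3/4) · 9.2² = 36.6502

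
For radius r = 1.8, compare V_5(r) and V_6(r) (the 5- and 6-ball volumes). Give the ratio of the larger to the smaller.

V_5(1.8) ≈ 99.4629, V_6(1.8) ≈ 175.765. The 6-ball is larger by a factor of 1.767.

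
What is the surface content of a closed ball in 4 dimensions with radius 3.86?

The surface area of an n-ball is 2π^(n/2) r^(n-1) / Γ(n/2). For n=4, r=3.86: 1135.25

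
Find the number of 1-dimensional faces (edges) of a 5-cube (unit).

Each of the 2^5 = 32 vertices has degree 5; total edges = 5·2^5/2 = 80.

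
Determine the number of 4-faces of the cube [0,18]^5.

Choose 4 of 5 axes to span the face (C(5,4) = 5 ways), then fix each of the remaining 1 coordinate at one of its two extreme values (2^1 = 2 ways): 5·2 = 10.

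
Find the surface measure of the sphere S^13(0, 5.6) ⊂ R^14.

The surface area of an n-ball is 2π^(n/2) r^(n-1) / Γ(n/2). For n=14, r=5.6: 4.4688e+10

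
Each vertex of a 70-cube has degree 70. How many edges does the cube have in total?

Number of 1-faces = C(70,1)·2^(70-1) = 70·590295810358705651712 = 41320706725109395619840.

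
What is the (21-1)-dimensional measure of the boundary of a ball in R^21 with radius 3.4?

The surface area of an n-ball is 2π^(n/2) r^(n-1) / Γ(n/2). For n=21, r=3.4: 1.24838e+10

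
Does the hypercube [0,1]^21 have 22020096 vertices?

False. The 21-cube has 2^21 = 2097152 vertices.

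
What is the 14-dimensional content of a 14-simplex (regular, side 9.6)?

V_14 = √(15) · 9.6^14 / (14! · 2^(14/2)) ≈ 19.5986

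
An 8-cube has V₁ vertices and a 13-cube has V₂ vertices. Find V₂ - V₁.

V₁ = 2^8 = 256. V₂ = 2^13 = 8192. V₂ - V₁ = 7936.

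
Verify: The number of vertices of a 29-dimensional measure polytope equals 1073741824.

False. The 29-cube has 2^29 = 536870912 vertices.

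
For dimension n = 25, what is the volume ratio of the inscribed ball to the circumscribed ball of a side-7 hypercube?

V_in/V_out = n^(-n/2) = 25^(-25/2) ≈ 3.35544e-18.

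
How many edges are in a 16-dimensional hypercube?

Number of 1-faces = C(16,1) · 2^(16-1) = 16 · 32768 = 524288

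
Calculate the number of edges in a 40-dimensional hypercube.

Number of 1-faces = C(40,1)·2^(40-1) = 40·549755813888 = 21990232555520.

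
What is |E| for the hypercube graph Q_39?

The 39-cube has n·2^(n-1) = 39·2^38 = 39·274877906944 = 10720238370816 edges.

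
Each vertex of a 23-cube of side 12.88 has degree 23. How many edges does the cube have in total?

Number of 1-faces = C(23,1)·2^(23-1) = 23·4194304 = 96468992.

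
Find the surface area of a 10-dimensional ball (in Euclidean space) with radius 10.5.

The surface area of an n-ball is 2π^(n/2) r^(n-1) / Γ(n/2). For n=10, r=10.5: 264760015527·π^5/2048 ≈ 3.95614e+10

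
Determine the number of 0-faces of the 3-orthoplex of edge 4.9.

f_0(3-orthoplex) = 2^1 · (3 choose 1) = 6.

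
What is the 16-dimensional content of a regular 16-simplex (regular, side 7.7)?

V = (7.7^16 / 16!) · √((16+1) / 2^16) ≈ 0.117548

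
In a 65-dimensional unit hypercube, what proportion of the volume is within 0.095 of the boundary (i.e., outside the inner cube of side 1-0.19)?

1 - (1 - 2·0.095)^65 = 1 - 0.81^65 ≈ 0.999998874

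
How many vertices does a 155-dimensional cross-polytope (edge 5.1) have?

An n-cross-polytope has 2n vertices; here n = 155, giving 310.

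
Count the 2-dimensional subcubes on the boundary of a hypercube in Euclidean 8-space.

Choose 2 of 8 axes to span the face (C(8,2) = 28 ways), then fix each of the remaining 6 coordinates at one of its two extreme values (2^6 = 64 ways): 28·64 = 1792.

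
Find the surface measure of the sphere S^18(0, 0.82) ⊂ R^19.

S = n·V_n(r)/r = 19·V_19(0.82)/0.82 (volume-to-surface relation), giving 0.024888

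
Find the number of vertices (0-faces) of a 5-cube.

Choose 0 of 5 axes to span the face (C(5,0) = 1 way), then fix each of the remaining 5 coordinates at one of its two extreme values (2^5 = 32 ways): 1·32 = 32.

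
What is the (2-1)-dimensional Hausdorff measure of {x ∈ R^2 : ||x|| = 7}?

The surface area of an n-ball is 2π^(n/2) r^(n-1) / Γ(n/2). For n=2, r=7: 2πr = 2π·7 ≈ 43.9823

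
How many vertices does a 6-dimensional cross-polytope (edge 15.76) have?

The vertices are ±e_1, ..., ±e_6, so there are 2·6 = 12.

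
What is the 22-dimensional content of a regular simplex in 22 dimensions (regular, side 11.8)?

V = (11.8^22 / 22!) · √((22+1) / 2^22) ≈ 0.794642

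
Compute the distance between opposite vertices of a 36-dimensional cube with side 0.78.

Diagonal = √36 · 0.78 = 4.68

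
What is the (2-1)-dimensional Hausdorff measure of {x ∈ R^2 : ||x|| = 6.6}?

The surface area of an n-ball is 2π^(n/2) r^(n-1) / Γ(n/2). For n=2, r=6.6: 2πr = 2π·6.6 ≈ 41.469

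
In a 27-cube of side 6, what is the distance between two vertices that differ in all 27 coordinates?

d = √(6² + 6² + ... + 6²) [27 terms] = √(27·6²) = 6√27 ≈ 31.1769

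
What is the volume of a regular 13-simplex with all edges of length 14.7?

V = (14.7^13 / 13!) · √((13+1) / 2^13) ≈ 9936.06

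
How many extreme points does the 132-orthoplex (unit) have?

The 132-dimensional cross-polytope has 2n = 2·132 = 264 vertices.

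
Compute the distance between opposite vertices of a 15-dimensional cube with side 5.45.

Diagonal = √15 · 5.45 ≈ 21.1078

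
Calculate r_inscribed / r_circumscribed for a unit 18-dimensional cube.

r_in = 1/2 (half the side); r_out = 1√18/2 (half the diagonal). Ratio = 1/√18 ≈ 0.235702.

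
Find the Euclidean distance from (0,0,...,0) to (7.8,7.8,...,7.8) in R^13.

Diagonal = √13 · 7.8 ≈ 28.1233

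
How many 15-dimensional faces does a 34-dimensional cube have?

Choose 15 of 34 axes to span the face (C(34,15) = 1855967520 ways), then fix each of the remaining 19 coordinates at one of its two extreme values (2^19 = 524288 ways): 1855967520·524288 = 973061499125760.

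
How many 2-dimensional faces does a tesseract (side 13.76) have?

f_2(4-cube) = (4 choose 2) · 2^2 = 24.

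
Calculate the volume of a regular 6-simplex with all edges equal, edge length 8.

V_6 = √(7) · 8^6 / (6! · 2^(6/2)) ≈ 120.411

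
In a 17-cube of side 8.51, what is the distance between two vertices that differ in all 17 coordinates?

||(8.51,8.51,...,8.51)|| = √(17)·8.51 ≈ 35.0876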